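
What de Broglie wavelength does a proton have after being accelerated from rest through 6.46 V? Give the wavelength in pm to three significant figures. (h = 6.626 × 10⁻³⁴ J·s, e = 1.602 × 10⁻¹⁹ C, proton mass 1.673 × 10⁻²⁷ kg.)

KE = eV = 1.602 × 10⁻¹⁹ × 6.460 = 1.035 × 10⁻¹⁸ J.
p = √(2mKE) = √(2 × 1.673 × 10⁻²⁷ × 1.035 × 10⁻¹⁸) = 5.885 × 10⁻²³ kg·m/s.
λ = h/p = 6.626 × 10⁻³⁴ / 5.885 × 10⁻²³ = 1.13 × 10⁻¹¹ m = 11.3 pm.

λ = 11.3 pm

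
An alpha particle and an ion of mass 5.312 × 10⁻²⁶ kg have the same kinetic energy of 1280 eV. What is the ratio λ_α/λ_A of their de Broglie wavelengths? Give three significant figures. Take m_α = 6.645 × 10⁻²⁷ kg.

At fixed KE, p = √(2mKE) so λ = h/p ∝ 1/√m.
λ_α/λ_A = √(m_A/m_α) = √(5.312 × 10⁻²⁶/6.645 × 10⁻²⁷) = √(7.994) = 2.83.

λ_α/λ_A = 2.83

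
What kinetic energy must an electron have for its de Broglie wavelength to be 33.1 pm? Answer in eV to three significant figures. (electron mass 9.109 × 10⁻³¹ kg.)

p = h/λ = 6.626 × 10⁻³⁴ / 3.310 × 10⁻¹¹ = 2.002 × 10⁻²³ kg·m/s.
KE = p²/(2m) = (2.002 × 10⁻²³)² / (2 × 9.109 × 10⁻³¹) = 2.200 × 10⁻¹⁶ J = 1370 eV.

KE = 1370 eV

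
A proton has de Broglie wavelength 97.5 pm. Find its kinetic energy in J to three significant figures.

p = h/λ = 6.626 × 10⁻³⁴ / 9.750 × 10⁻¹¹ = 6.796 × 10⁻²⁴ kg·m/s.
KE = p²/(2m) = (6.796 × 10⁻²⁴)² / (2 × 1.673 × 10⁻²⁷) = 1.380 × 10⁻²⁰ J = 1.38 × 10⁻²⁰ J.

KE = 1.38 × 10⁻²⁰ J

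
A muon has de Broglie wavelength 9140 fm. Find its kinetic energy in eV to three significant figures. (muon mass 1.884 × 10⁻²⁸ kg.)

p = h/λ = 6.626 × 10⁻³⁴ / 9.140 × 10⁻¹² = 7.249 × 10⁻²³ kg·m/s.
KE = p²/(2m) = (7.249 × 10⁻²³)² / (2 × 1.884 × 10⁻²⁸) = 1.395 × 10⁻¹⁷ J = 87.1 eV.

KE = 87.1 eV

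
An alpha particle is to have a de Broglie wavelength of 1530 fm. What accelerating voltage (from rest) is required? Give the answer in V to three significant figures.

V = 44.0 V

p = h/λ = 6.626 × 10⁻³⁴ / 1.530 × 10⁻¹² = 4.331 × 10⁻²² kg·m/s.
KE = p²/(2m) = 1.411 × 10⁻¹⁷ J.
V = KE/2e = 1.411 × 10⁻¹⁷ / (2 × 1.602 × 10⁻¹⁹) = 44.0 V.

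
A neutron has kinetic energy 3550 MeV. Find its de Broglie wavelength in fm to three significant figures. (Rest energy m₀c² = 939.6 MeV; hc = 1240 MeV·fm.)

Total energy E = KE + m₀c² = 3550 + 939.6 = 4489.6 MeV.
(pc)² = E² − (m₀c²)² = (4489.6)² − (939.6)² = 1.927 × 10⁷ MeV², so pc = 4390 MeV.
λ = hc/(pc) = 1240 MeV·fm / 4390 MeV = 0.282 fm.

λ = 0.282 fm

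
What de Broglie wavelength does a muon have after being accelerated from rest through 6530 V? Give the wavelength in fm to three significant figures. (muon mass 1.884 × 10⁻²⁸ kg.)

KE = eV = 1.602 × 10⁻¹⁹ × 6530 = 1.046 × 10⁻¹⁵ J.
p = √(2mKE) = √(2 × 1.884 × 10⁻²⁸ × 1.046 × 10⁻¹⁵) = 6.278 × 10⁻²² kg·m/s.
λ = h/p = 6.626 × 10⁻³⁴ / 6.278 × 10⁻²² = 1.06 × 10⁻¹² m = 1060 fm.

λ = 1060 fm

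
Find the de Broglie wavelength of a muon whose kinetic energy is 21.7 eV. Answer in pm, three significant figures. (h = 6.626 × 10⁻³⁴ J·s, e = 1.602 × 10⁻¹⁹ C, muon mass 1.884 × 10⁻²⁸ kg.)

KE = 21.7 eV = 3.476 × 10⁻¹⁸ J.
p = √(2mKE) = √(2 × 1.884 × 10⁻²⁸ × 3.476 × 10⁻¹⁸) = 3.619 × 10⁻²³ kg·m/s.
λ = h/p = 6.626 × 10⁻³⁴ / 3.619 × 10⁻²³ = 1.83 × 10⁻¹¹ m = 18.3 pm.

λ = 18.3 pm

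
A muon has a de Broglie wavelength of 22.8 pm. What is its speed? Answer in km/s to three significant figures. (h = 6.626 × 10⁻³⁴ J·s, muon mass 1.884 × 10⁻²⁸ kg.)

p = h/λ = 6.626 × 10⁻³⁴ / 2.280 × 10⁻¹¹ = 2.906 × 10⁻²³ kg·m/s.
v = p/m = 2.906 × 10⁻²³ / 1.884 × 10⁻²⁸ = 1.54 × 10⁵ m/s = 154 km/s.

v = 154 km/s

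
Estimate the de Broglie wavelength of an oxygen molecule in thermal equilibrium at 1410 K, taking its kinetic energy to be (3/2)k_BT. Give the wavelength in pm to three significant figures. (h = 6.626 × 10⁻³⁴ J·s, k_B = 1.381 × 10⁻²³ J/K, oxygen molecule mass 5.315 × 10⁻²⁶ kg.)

KE = (3/2)k_BT = 1.5 × 1.381 × 10⁻²³ × 1410 = 2.921 × 10⁻²⁰ J.
p = √(2mKE) = √(2 × 5.315 × 10⁻²⁶ × 2.921 × 10⁻²⁰) = 5.572 × 10⁻²³ kg·m/s.
λ = h/p = 1.19 × 10⁻¹¹ m = 11.9 pm.

λ = 11.9 pm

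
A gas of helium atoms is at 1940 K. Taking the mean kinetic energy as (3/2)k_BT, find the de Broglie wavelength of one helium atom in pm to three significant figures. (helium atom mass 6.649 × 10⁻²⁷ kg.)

KE = (3/2)k_BT = 1.5 × 1.381 × 10⁻²³ × 1940 = 4.019 × 10⁻²⁰ J.
p = √(2mKE) = √(2 × 6.649 × 10⁻²⁷ × 4.019 × 10⁻²⁰) = 2.312 × 10⁻²³ kg·m/s.
λ = h/p = 2.87 × 10⁻¹¹ m = 28.7 pm.

λ = 28.7 pm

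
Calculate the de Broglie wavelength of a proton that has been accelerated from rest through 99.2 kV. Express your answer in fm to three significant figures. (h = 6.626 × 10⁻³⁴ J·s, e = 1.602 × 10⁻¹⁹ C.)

λ = 90.9 fm

KE = eV = 1.602 × 10⁻¹⁹ × 9.920 × 10⁴ = 1.589 × 10⁻¹⁴ J.
p = √(2mKE) = √(2 × 1.673 × 10⁻²⁷ × 1.589 × 10⁻¹⁴) = 7.292 × 10⁻²¹ kg·m/s.
λ = h/p = 6.626 × 10⁻³⁴ / 7.292 × 10⁻²¹ = 9.09 × 10⁻¹⁴ m = 90.9 fm.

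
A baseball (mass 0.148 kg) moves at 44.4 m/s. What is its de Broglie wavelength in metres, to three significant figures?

p = mv = 0.148 × 44.4 = 6.571 kg·m/s.
λ = h/p = 6.626 × 10⁻³⁴ / 6.571 = 1.01 × 10⁻³⁴ m.

λ = 1.01 × 10⁻³⁴ m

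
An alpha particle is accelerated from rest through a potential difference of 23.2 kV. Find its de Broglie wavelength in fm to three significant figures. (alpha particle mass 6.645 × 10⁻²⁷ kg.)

λ = 66.7 fm

KE = 2eV = 2 × 1.602 × 10⁻¹⁹ × 2.320 × 10⁴ = 7.433 × 10⁻¹⁵ J.
p = √(2mKE) = √(2 × 6.645 × 10⁻²⁷ × 7.433 × 10⁻¹⁵) = 9.939 × 10⁻²¹ kg·m/s.
λ = h/p = 6.626 × 10⁻³⁴ / 9.939 × 10⁻²¹ = 6.67 × 10⁻¹⁴ m = 66.7 fm.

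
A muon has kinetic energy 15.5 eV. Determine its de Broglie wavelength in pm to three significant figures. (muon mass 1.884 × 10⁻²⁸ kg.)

KE = 15.5 eV = 2.483 × 10⁻¹⁸ J.
p = √(2mKE) = √(2 × 1.884 × 10⁻²⁸ × 2.483 × 10⁻¹⁸) = 3.059 × 10⁻²³ kg·m/s.
λ = h/p = 6.626 × 10⁻³⁴ / 3.059 × 10⁻²³ = 2.17 × 10⁻¹¹ m = 21.7 pm.

λ = 21.7 pm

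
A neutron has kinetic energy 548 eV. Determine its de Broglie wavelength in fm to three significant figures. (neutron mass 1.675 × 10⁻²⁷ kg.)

λ = 1220 fm

KE = 548 eV = 8.779 × 10⁻¹⁷ J.
p = √(2mKE) = √(2 × 1.675 × 10⁻²⁷ × 8.779 × 10⁻¹⁷) = 5.423 × 10⁻²² kg·m/s.
λ = h/p = 6.626 × 10⁻³⁴ / 5.423 × 10⁻²² = 1.22 × 10⁻¹² m = 1220 fm.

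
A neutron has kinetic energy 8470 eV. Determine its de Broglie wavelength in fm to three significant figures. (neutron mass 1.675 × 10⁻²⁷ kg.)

KE = 8470 eV = 1.357 × 10⁻¹⁵ J.
p = √(2mKE) = √(2 × 1.675 × 10⁻²⁷ × 1.357 × 10⁻¹⁵) = 2.132 × 10⁻²¹ kg·m/s.
λ = h/p = 6.626 × 10⁻³⁴ / 2.132 × 10⁻²¹ = 3.11 × 10⁻¹³ m = 311 fm.

λ = 311 fm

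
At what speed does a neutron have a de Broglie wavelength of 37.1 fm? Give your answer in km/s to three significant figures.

p = h/λ = 6.626 × 10⁻³⁴ / 3.710 × 10⁻¹⁴ = 1.786 × 10⁻²⁰ kg·m/s.
v = p/m = 1.786 × 10⁻²⁰ / 1.675 × 10⁻²⁷ = 1.07 × 10⁷ m/s = 1.07 × 10⁴ km/s.

v = 1.07 × 10⁴ km/s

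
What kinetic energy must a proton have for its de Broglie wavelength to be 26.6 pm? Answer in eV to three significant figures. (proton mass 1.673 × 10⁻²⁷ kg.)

p = h/λ = 6.626 × 10⁻³⁴ / 2.660 × 10⁻¹¹ = 2.491 × 10⁻²³ kg·m/s.
KE = p²/(2m) = (2.491 × 10⁻²³)² / (2 × 1.673 × 10⁻²⁷) = 1.854 × 10⁻¹⁹ J = 1.16 eV.

KE = 1.16 eV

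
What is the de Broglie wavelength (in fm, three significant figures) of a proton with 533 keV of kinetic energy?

KE = 533 keV = 8.539 × 10⁻¹⁴ J.
p = √(2mKE) = √(2 × 1.673 × 10⁻²⁷ × 8.539 × 10⁻¹⁴) = 1.690 × 10⁻²⁰ kg·m/s.
λ = h/p = 6.626 × 10⁻³⁴ / 1.690 × 10⁻²⁰ = 3.92 × 10⁻¹⁴ m = 39.2 fm.

λ = 39.2 fm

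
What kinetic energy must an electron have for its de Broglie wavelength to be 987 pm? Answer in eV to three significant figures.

p = h/λ = 6.626 × 10⁻³⁴ / 9.870 × 10⁻¹⁰ = 6.713 × 10⁻²⁵ kg·m/s.
KE = p²/(2m) = (6.713 × 10⁻²⁵)² / (2 × 9.109 × 10⁻³¹) = 2.474 × 10⁻¹⁹ J = 1.54 eV.

KE = 1.54 eV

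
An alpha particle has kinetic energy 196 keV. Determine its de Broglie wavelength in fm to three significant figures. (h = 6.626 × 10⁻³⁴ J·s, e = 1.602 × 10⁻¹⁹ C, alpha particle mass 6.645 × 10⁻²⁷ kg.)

λ = 32.4 fm

KE = 196 keV = 3.140 × 10⁻¹⁴ J.
p = √(2mKE) = √(2 × 6.645 × 10⁻²⁷ × 3.140 × 10⁻¹⁴) = 2.043 × 10⁻²⁰ kg·m/s.
λ = h/p = 6.626 × 10⁻³⁴ / 2.043 × 10⁻²⁰ = 3.24 × 10⁻¹⁴ m = 32.4 fm.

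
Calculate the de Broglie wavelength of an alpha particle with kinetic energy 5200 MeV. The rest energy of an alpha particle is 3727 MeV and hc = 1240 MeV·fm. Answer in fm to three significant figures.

λ = 0.153 fm

Total energy E = KE + m₀c² = 5200 + 3727 = 8927 MeV.
(pc)² = E² − (m₀c²)² = (8927)² − (3727)² = 6.580 × 10⁷ MeV², so pc = 8112 MeV.
λ = hc/(pc) = 1240 MeV·fm / 8112 MeV = 0.153 fm.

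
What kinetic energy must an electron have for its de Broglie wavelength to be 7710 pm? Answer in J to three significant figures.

p = h/λ = 6.626 × 10⁻³⁴ / 7.710 × 10⁻⁹ = 8.594 × 10⁻²⁶ kg·m/s.
KE = p²/(2m) = (8.594 × 10⁻²⁶)² / (2 × 9.109 × 10⁻³¹) = 4.054 × 10⁻²¹ J = 4.05 × 10⁻²¹ J.

KE = 4.05 × 10⁻²¹ J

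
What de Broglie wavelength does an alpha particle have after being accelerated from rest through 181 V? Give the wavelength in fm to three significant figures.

λ = 755 fm

KE = 2eV = 2 × 1.602 × 10⁻¹⁹ × 181.0 = 5.799 × 10⁻¹⁷ J.
p = √(2mKE) = √(2 × 6.645 × 10⁻²⁷ × 5.799 × 10⁻¹⁷) = 8.779 × 10⁻²² kg·m/s.
λ = h/p = 6.626 × 10⁻³⁴ / 8.779 × 10⁻²² = 7.55 × 10⁻¹³ m = 755 fm.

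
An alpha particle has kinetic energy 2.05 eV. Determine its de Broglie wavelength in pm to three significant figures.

λ = 10.0 pm

KE = 2.05 eV = 3.284 × 10⁻¹⁹ J.
p = √(2mKE) = √(2 × 6.645 × 10⁻²⁷ × 3.284 × 10⁻¹⁹) = 6.606 × 10⁻²³ kg·m/s.
λ = h/p = 6.626 × 10⁻³⁴ / 6.606 × 10⁻²³ = 1.00 × 10⁻¹¹ m = 10.0 pm.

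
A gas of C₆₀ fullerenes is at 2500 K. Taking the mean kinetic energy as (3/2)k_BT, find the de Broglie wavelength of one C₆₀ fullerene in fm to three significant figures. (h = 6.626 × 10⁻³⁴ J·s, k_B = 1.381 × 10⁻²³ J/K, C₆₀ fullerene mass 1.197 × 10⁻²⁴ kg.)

KE = (3/2)k_BT = 1.5 × 1.381 × 10⁻²³ × 2500 = 5.179 × 10⁻²⁰ J.
p = √(2mKE) = √(2 × 1.197 × 10⁻²⁴ × 5.179 × 10⁻²⁰) = 3.521 × 10⁻²² kg·m/s.
λ = h/p = 1.88 × 10⁻¹² m = 1880 fm.

λ = 1880 fm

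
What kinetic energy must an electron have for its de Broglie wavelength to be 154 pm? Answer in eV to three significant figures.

p = h/λ = 6.626 × 10⁻³⁴ / 1.540 × 10⁻¹⁰ = 4.303 × 10⁻²⁴ kg·m/s.
KE = p²/(2m) = (4.303 × 10⁻²⁴)² / (2 × 9.109 × 10⁻³¹) = 1.016 × 10⁻¹⁷ J = 63.4 eV.

KE = 63.4 eV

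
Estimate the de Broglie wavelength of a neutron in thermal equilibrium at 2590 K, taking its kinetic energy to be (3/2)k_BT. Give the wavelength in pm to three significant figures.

λ = 49.4 pm

KE = (3/2)k_BT = 1.5 × 1.381 × 10⁻²³ × 2590 = 5.365 × 10⁻²⁰ J.
p = √(2mKE) = √(2 × 1.675 × 10⁻²⁷ × 5.365 × 10⁻²⁰) = 1.341 × 10⁻²³ kg·m/s.
λ = h/p = 4.94 × 10⁻¹¹ m = 49.4 pm.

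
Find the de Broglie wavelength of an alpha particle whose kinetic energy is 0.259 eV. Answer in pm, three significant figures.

λ = 28.2 pm

KE = 0.259 eV = 4.149 × 10⁻²⁰ J.
p = √(2mKE) = √(2 × 6.645 × 10⁻²⁷ × 4.149 × 10⁻²⁰) = 2.348 × 10⁻²³ kg·m/s.
λ = h/p = 6.626 × 10⁻³⁴ / 2.348 × 10⁻²³ = 2.82 × 10⁻¹¹ m = 28.2 pm.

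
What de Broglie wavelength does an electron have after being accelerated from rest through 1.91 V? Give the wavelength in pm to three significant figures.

λ = 887 pm

KE = eV = 1.602 × 10⁻¹⁹ × 1.910 = 3.060 × 10⁻¹⁹ J.
p = √(2mKE) = √(2 × 9.109 × 10⁻³¹ × 3.060 × 10⁻¹⁹) = 7.466 × 10⁻²⁵ kg·m/s.
λ = h/p = 6.626 × 10⁻³⁴ / 7.466 × 10⁻²⁵ = 8.87 × 10⁻¹⁰ m = 887 pm.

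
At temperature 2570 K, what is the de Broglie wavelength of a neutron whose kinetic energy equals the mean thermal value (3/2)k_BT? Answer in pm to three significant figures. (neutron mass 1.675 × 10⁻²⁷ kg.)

KE = (3/2)k_BT = 1.5 × 1.381 × 10⁻²³ × 2570 = 5.324 × 10⁻²⁰ J.
p = √(2mKE) = √(2 × 1.675 × 10⁻²⁷ × 5.324 × 10⁻²⁰) = 1.335 × 10⁻²³ kg·m/s.
λ = h/p = 4.96 × 10⁻¹¹ m = 49.6 pm.

λ = 49.6 pm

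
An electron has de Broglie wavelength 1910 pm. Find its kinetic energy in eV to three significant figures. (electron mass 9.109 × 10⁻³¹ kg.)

p = h/λ = 6.626 × 10⁻³⁴ / 1.910 × 10⁻⁹ = 3.469 × 10⁻²⁵ kg·m/s.
KE = p²/(2m) = (3.469 × 10⁻²⁵)² / (2 × 9.109 × 10⁻³¹) = 6.606 × 10⁻²⁰ J = 0.412 eV.

KE = 0.412 eV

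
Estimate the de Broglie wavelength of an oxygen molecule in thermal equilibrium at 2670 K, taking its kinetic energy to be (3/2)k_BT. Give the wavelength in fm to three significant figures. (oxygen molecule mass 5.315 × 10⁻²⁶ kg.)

KE = (3/2)k_BT = 1.5 × 1.381 × 10⁻²³ × 2670 = 5.531 × 10⁻²⁰ J.
p = √(2mKE) = √(2 × 5.315 × 10⁻²⁶ × 5.531 × 10⁻²⁰) = 7.668 × 10⁻²³ kg·m/s.
λ = h/p = 8.64 × 10⁻¹² m = 8640 fm.

λ = 8640 fm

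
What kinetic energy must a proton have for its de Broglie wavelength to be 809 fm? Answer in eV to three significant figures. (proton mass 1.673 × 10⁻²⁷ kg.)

p = h/λ = 6.626 × 10⁻³⁴ / 8.090 × 10⁻¹³ = 8.190 × 10⁻²² kg·m/s.
KE = p²/(2m) = (8.190 × 10⁻²²)² / (2 × 1.673 × 10⁻²⁷) = 2.005 × 10⁻¹⁶ J = 1250 eV.

KE = 1250 eV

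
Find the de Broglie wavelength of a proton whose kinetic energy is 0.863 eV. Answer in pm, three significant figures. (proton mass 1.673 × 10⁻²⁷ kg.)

λ = 30.8 pm

KE = 0.863 eV = 1.383 × 10⁻¹⁹ J.
p = √(2mKE) = √(2 × 1.673 × 10⁻²⁷ × 1.383 × 10⁻¹⁹) = 2.151 × 10⁻²³ kg·m/s.
λ = h/p = 6.626 × 10⁻³⁴ / 2.151 × 10⁻²³ = 3.08 × 10⁻¹¹ m = 30.8 pm.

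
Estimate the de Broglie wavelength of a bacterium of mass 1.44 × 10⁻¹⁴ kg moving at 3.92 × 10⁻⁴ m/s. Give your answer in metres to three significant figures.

p = mv = 1.44 × 10⁻¹⁴ × 3.92 × 10⁻⁴ = 5.645 × 10⁻¹⁸ kg·m/s.
λ = h/p = 6.626 × 10⁻³⁴ / 5.645 × 10⁻¹⁸ = 1.17 × 10⁻¹⁶ m.

λ = 1.17 × 10⁻¹⁶ m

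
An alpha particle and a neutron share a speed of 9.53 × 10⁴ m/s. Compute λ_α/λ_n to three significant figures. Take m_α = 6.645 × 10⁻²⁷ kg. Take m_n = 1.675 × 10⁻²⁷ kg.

At fixed v, p = mv so λ = h/(mv) ∝ 1/m.
λ_α/λ_n = m_n/m_α = 1.675 × 10⁻²⁷/6.645 × 10⁻²⁷ = 0.252.

λ_α/λ_n = 0.252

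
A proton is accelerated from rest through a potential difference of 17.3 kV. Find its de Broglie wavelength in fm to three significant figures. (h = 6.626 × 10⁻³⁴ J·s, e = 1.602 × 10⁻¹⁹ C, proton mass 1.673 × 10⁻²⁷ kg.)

λ = 218 fm

KE = eV = 1.602 × 10⁻¹⁹ × 1.730 × 10⁴ = 2.771 × 10⁻¹⁵ J.
p = √(2mKE) = √(2 × 1.673 × 10⁻²⁷ × 2.771 × 10⁻¹⁵) = 3.045 × 10⁻²¹ kg·m/s.
λ = h/p = 6.626 × 10⁻³⁴ / 3.045 × 10⁻²¹ = 2.18 × 10⁻¹³ m = 218 fm.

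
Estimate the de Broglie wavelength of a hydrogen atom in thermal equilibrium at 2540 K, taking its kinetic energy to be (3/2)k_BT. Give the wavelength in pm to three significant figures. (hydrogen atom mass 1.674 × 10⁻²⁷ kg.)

λ = 49.9 pm

KE = (3/2)k_BT = 1.5 × 1.381 × 10⁻²³ × 2540 = 5.262 × 10⁻²⁰ J.
p = √(2mKE) = √(2 × 1.674 × 10⁻²⁷ × 5.262 × 10⁻²⁰) = 1.327 × 10⁻²³ kg·m/s.
λ = h/p = 4.99 × 10⁻¹¹ m = 49.9 pm.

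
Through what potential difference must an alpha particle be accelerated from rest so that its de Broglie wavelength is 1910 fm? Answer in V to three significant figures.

p = h/λ = 6.626 × 10⁻³⁴ / 1.910 × 10⁻¹² = 3.469 × 10⁻²² kg·m/s.
KE = p²/(2m) = 9.055 × 10⁻¹⁸ J.
V = KE/2e = 9.055 × 10⁻¹⁸ / (2 × 1.602 × 10⁻¹⁹) = 28.3 V.

V = 28.3 V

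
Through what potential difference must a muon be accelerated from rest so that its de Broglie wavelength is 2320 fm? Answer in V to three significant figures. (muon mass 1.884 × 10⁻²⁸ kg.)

V = 1350 V

p = h/λ = 6.626 × 10⁻³⁴ / 2.320 × 10⁻¹² = 2.856 × 10⁻²² kg·m/s.
KE = p²/(2m) = 2.165 × 10⁻¹⁶ J.
V = KE/e = 2.165 × 10⁻¹⁶ / (1.602 × 10⁻¹⁹) = 1350 V.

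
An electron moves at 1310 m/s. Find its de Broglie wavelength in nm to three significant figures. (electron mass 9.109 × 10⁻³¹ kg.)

p = mv = 9.109 × 10⁻³¹ × 1310 = 1.193 × 10⁻²⁷ kg·m/s.
λ = h/p = 6.626 × 10⁻³⁴ / 1.193 × 10⁻²⁷ = 5.55 × 10⁻⁷ m = 555 nm.

λ = 555 nm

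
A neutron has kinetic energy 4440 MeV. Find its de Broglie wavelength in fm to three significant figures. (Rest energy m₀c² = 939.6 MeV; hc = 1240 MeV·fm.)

Total energy E = KE + m₀c² = 4440 + 939.6 = 5379.6 MeV.
(pc)² = E² − (m₀c²)² = (5379.6)² − (939.6)² = 2.806 × 10⁷ MeV², so pc = 5297 MeV.
λ = hc/(pc) = 1240 MeV·fm / 5297 MeV = 0.234 fm.

λ = 0.234 fm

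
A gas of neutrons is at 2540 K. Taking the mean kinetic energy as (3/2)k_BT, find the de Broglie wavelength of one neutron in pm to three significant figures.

KE = (3/2)k_BT = 1.5 × 1.381 × 10⁻²³ × 2540 = 5.262 × 10⁻²⁰ J.
p = √(2mKE) = √(2 × 1.675 × 10⁻²⁷ × 5.262 × 10⁻²⁰) = 1.328 × 10⁻²³ kg·m/s.
λ = h/p = 4.99 × 10⁻¹¹ m = 49.9 pm.

λ = 49.9 pm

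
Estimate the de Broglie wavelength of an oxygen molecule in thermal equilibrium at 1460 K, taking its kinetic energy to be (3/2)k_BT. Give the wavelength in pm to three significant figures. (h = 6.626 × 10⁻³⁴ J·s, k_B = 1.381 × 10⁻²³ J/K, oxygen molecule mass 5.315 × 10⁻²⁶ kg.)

KE = (3/2)k_BT = 1.5 × 1.381 × 10⁻²³ × 1460 = 3.024 × 10⁻²⁰ J.
p = √(2mKE) = √(2 × 5.315 × 10⁻²⁶ × 3.024 × 10⁻²⁰) = 5.670 × 10⁻²³ kg·m/s.
λ = h/p = 1.17 × 10⁻¹¹ m = 11.7 pm.

λ = 11.7 pm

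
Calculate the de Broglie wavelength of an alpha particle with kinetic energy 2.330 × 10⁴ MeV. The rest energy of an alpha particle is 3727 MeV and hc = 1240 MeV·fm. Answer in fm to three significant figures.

Total energy E = KE + m₀c² = 2.330 × 10⁴ + 3727 = 27027 MeV.
(pc)² = E² − (m₀c²)² = (27027)² − (3727)² = 7.166 × 10⁸ MeV², so pc = 2.677 × 10⁴ MeV.
λ = hc/(pc) = 1240 MeV·fm / 2.677 × 10⁴ MeV = 0.0463 fm.

λ = 0.0463 fm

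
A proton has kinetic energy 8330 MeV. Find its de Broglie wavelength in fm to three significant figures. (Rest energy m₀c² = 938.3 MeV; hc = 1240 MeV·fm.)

λ = 0.134 fm

Total energy E = KE + m₀c² = 8330 + 938.3 = 9268.3 MeV.
(pc)² = E² − (m₀c²)² = (9268.3)² − (938.3)² = 8.502 × 10⁷ MeV², so pc = 9221 MeV.
λ = hc/(pc) = 1240 MeV·fm / 9221 MeV = 0.134 fm.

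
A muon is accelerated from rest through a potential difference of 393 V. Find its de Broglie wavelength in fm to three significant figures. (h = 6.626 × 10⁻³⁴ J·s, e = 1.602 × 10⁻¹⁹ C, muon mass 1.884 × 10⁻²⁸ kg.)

λ = 4300 fm

KE = eV = 1.602 × 10⁻¹⁹ × 393.0 = 6.296 × 10⁻¹⁷ J.
p = √(2mKE) = √(2 × 1.884 × 10⁻²⁸ × 6.296 × 10⁻¹⁷) = 1.540 × 10⁻²² kg·m/s.
λ = h/p = 6.626 × 10⁻³⁴ / 1.540 × 10⁻²² = 4.30 × 10⁻¹² m = 4300 fm.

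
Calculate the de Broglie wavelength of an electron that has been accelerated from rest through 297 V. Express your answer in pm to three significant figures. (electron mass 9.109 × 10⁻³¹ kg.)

KE = eV = 1.602 × 10⁻¹⁹ × 297.0 = 4.758 × 10⁻¹⁷ J.
p = √(2mKE) = √(2 × 9.109 × 10⁻³¹ × 4.758 × 10⁻¹⁷) = 9.310 × 10⁻²⁴ kg·m/s.
λ = h/p = 6.626 × 10⁻³⁴ / 9.310 × 10⁻²⁴ = 7.12 × 10⁻¹¹ m = 71.2 pm.

λ = 71.2 pm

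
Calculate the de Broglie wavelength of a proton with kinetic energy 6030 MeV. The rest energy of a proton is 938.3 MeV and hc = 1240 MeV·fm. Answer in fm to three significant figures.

λ = 0.180 fm

Total energy E = KE + m₀c² = 6030 + 938.3 = 6968.3 MeV.
(pc)² = E² − (m₀c²)² = (6968.3)² − (938.3)² = 4.768 × 10⁷ MeV², so pc = 6905 MeV.
λ = hc/(pc) = 1240 MeV·fm / 6905 MeV = 0.180 fm.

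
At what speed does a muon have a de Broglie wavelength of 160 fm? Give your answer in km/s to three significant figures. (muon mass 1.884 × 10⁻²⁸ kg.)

v = 2.20 × 10⁴ km/s

p = h/λ = 6.626 × 10⁻³⁴ / 1.600 × 10⁻¹³ = 4.141 × 10⁻²¹ kg·m/s.
v = p/m = 4.141 × 10⁻²¹ / 1.884 × 10⁻²⁸ = 2.20 × 10⁷ m/s = 2.20 × 10⁴ km/s.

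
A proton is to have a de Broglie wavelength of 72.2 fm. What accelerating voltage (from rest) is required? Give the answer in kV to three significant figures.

V = 157 kV

p = h/λ = 6.626 × 10⁻³⁴ / 7.220 × 10⁻¹⁴ = 9.177 × 10⁻²¹ kg·m/s.
KE = p²/(2m) = 2.517 × 10⁻¹⁴ J.
V = KE/e = 2.517 × 10⁻¹⁴ / (1.602 × 10⁻¹⁹) = 157 kV.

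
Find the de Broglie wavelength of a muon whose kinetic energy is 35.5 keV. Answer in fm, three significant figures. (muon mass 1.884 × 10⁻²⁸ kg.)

λ = 453 fm

KE = 35.5 keV = 5.687 × 10⁻¹⁵ J.
p = √(2mKE) = √(2 × 1.884 × 10⁻²⁸ × 5.687 × 10⁻¹⁵) = 1.464 × 10⁻²¹ kg·m/s.
λ = h/p = 6.626 × 10⁻³⁴ / 1.464 × 10⁻²¹ = 4.53 × 10⁻¹³ m = 453 fm.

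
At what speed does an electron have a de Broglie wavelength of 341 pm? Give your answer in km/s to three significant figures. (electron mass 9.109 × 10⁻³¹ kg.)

p = h/λ = 6.626 × 10⁻³⁴ / 3.410 × 10⁻¹⁰ = 1.943 × 10⁻²⁴ kg·m/s.
v = p/m = 1.943 × 10⁻²⁴ / 9.109 × 10⁻³¹ = 2.13 × 10⁶ m/s = 2130 km/s.

v = 2130 km/s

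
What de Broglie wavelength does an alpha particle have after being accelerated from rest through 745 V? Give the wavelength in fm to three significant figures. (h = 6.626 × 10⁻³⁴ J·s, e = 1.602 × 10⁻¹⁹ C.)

λ = 372 fm

KE = 2eV = 2 × 1.602 × 10⁻¹⁹ × 745.0 = 2.387 × 10⁻¹⁶ J.
p = √(2mKE) = √(2 × 6.645 × 10⁻²⁷ × 2.387 × 10⁻¹⁶) = 1.781 × 10⁻²¹ kg·m/s.
λ = h/p = 6.626 × 10⁻³⁴ / 1.781 × 10⁻²¹ = 3.72 × 10⁻¹³ m = 372 fm.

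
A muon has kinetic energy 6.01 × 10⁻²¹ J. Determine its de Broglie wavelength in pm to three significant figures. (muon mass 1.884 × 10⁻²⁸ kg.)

λ = 440 pm

p = √(2mKE) = √(2 × 1.884 × 10⁻²⁸ × 6.010 × 10⁻²¹) = 1.505 × 10⁻²⁴ kg·m/s.
λ = h/p = 6.626 × 10⁻³⁴ / 1.505 × 10⁻²⁴ = 4.40 × 10⁻¹⁰ m = 440 pm.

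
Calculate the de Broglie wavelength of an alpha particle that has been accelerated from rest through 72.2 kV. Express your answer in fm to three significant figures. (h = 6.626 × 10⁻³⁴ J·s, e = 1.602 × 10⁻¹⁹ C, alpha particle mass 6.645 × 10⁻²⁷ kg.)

λ = 37.8 fm

KE = 2eV = 2 × 1.602 × 10⁻¹⁹ × 7.220 × 10⁴ = 2.313 × 10⁻¹⁴ J.
p = √(2mKE) = √(2 × 6.645 × 10⁻²⁷ × 2.313 × 10⁻¹⁴) = 1.753 × 10⁻²⁰ kg·m/s.
λ = h/p = 6.626 × 10⁻³⁴ / 1.753 × 10⁻²⁰ = 3.78 × 10⁻¹⁴ m = 37.8 fm.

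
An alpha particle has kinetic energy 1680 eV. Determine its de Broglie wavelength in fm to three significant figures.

λ = 350 fm

KE = 1680 eV = 2.691 × 10⁻¹⁶ J.
p = √(2mKE) = √(2 × 6.645 × 10⁻²⁷ × 2.691 × 10⁻¹⁶) = 1.891 × 10⁻²¹ kg·m/s.
λ = h/p = 6.626 × 10⁻³⁴ / 1.891 × 10⁻²¹ = 3.50 × 10⁻¹³ m = 350 fm.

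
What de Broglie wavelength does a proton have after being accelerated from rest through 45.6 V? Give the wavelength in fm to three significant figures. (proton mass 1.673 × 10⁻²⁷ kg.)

KE = eV = 1.602 × 10⁻¹⁹ × 45.60 = 7.305 × 10⁻¹⁸ J.
p = √(2mKE) = √(2 × 1.673 × 10⁻²⁷ × 7.305 × 10⁻¹⁸) = 1.563 × 10⁻²² kg·m/s.
λ = h/p = 6.626 × 10⁻³⁴ / 1.563 × 10⁻²² = 4.24 × 10⁻¹² m = 4240 fm.

λ = 4240 fm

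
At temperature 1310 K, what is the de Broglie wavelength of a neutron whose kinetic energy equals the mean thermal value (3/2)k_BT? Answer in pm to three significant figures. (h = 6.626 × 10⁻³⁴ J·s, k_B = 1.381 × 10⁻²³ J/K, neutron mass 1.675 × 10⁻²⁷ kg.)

KE = (3/2)k_BT = 1.5 × 1.381 × 10⁻²³ × 1310 = 2.714 × 10⁻²⁰ J.
p = √(2mKE) = √(2 × 1.675 × 10⁻²⁷ × 2.714 × 10⁻²⁰) = 9.535 × 10⁻²⁴ kg·m/s.
λ = h/p = 6.95 × 10⁻¹¹ m = 69.5 pm.

λ = 69.5 pm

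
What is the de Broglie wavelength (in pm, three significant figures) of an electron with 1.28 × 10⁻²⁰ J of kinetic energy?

p = √(2mKE) = √(2 × 9.109 × 10⁻³¹ × 1.280 × 10⁻²⁰) = 1.527 × 10⁻²⁵ kg·m/s.
λ = h/p = 6.626 × 10⁻³⁴ / 1.527 × 10⁻²⁵ = 4.34 × 10⁻⁹ m = 4340 pm.

λ = 4340 pm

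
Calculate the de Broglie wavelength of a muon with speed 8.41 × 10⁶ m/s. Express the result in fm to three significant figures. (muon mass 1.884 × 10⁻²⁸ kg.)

λ = 418 fm

p = mv = 1.884 × 10⁻²⁸ × 8.41 × 10⁶ = 1.584 × 10⁻²¹ kg·m/s.
λ = h/p = 6.626 × 10⁻³⁴ / 1.584 × 10⁻²¹ = 4.18 × 10⁻¹³ m = 418 fm.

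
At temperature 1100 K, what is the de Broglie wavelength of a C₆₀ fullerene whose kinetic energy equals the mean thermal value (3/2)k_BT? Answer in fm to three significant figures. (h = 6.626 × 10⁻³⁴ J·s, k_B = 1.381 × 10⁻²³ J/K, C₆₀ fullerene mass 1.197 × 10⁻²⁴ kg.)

KE = (3/2)k_BT = 1.5 × 1.381 × 10⁻²³ × 1100 = 2.279 × 10⁻²⁰ J.
p = √(2mKE) = √(2 × 1.197 × 10⁻²⁴ × 2.279 × 10⁻²⁰) = 2.336 × 10⁻²² kg·m/s.
λ = h/p = 2.84 × 10⁻¹² m = 2840 fm.

λ = 2840 fm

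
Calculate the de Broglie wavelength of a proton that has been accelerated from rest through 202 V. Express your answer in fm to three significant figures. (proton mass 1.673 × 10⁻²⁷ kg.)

λ = 2010 fm

KE = eV = 1.602 × 10⁻¹⁹ × 202.0 = 3.236 × 10⁻¹⁷ J.
p = √(2mKE) = √(2 × 1.673 × 10⁻²⁷ × 3.236 × 10⁻¹⁷) = 3.291 × 10⁻²² kg·m/s.
λ = h/p = 6.626 × 10⁻³⁴ / 3.291 × 10⁻²² = 2.01 × 10⁻¹² m = 2010 fm.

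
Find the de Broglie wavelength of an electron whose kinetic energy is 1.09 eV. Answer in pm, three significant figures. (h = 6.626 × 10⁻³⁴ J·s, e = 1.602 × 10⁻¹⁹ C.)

KE = 1.09 eV = 1.746 × 10⁻¹⁹ J.
p = √(2mKE) = √(2 × 9.109 × 10⁻³¹ × 1.746 × 10⁻¹⁹) = 5.640 × 10⁻²⁵ kg·m/s.
λ = h/p = 6.626 × 10⁻³⁴ / 5.640 × 10⁻²⁵ = 1.17 × 10⁻⁹ m = 1170 pm.

λ = 1170 pm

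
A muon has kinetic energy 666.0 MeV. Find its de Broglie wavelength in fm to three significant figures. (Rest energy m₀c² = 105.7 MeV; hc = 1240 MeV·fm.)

Total energy E = KE + m₀c² = 666.0 + 105.7 = 771.7 MeV.
(pc)² = E² − (m₀c²)² = (771.7)² − (105.7)² = 5.843 × 10⁵ MeV², so pc = 764.4 MeV.
λ = hc/(pc) = 1240 MeV·fm / 764.4 MeV = 1.62 fm.

λ = 1.62 fm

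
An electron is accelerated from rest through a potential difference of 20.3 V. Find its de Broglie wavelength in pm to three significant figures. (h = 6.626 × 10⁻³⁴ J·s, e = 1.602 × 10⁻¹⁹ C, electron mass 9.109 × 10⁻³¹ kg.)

KE = eV = 1.602 × 10⁻¹⁹ × 20.30 = 3.252 × 10⁻¹⁸ J.
p = √(2mKE) = √(2 × 9.109 × 10⁻³¹ × 3.252 × 10⁻¹⁸) = 2.434 × 10⁻²⁴ kg·m/s.
λ = h/p = 6.626 × 10⁻³⁴ / 2.434 × 10⁻²⁴ = 2.72 × 10⁻¹⁰ m = 272 pm.

λ = 272 pm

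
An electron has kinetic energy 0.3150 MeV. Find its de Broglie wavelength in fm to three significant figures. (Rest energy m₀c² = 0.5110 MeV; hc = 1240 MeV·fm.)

λ = 1910 fm

Total energy E = KE + m₀c² = 0.3150 + 0.5110 = 0.8260 MeV.
(pc)² = E² − (m₀c²)² = (0.8260)² − (0.5110)² = 0.4212 MeV², so pc = 0.6490 MeV.
λ = hc/(pc) = 1240 MeV·fm / 0.6490 MeV = 1910 fm.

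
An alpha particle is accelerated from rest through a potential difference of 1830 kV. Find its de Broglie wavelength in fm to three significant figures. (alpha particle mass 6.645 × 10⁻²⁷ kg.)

λ = 7.51 fm

KE = 2eV = 2 × 1.602 × 10⁻¹⁹ × 1.830 × 10⁶ = 5.863 × 10⁻¹³ J.
p = √(2mKE) = √(2 × 6.645 × 10⁻²⁷ × 5.863 × 10⁻¹³) = 8.827 × 10⁻²⁰ kg·m/s.
λ = h/p = 6.626 × 10⁻³⁴ / 8.827 × 10⁻²⁰ = 7.51 × 10⁻¹⁵ m = 7.51 fm.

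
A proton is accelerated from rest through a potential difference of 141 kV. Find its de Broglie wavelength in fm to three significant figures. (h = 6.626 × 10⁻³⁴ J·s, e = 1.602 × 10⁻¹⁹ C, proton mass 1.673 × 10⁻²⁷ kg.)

λ = 76.2 fm

KE = eV = 1.602 × 10⁻¹⁹ × 1.410 × 10⁵ = 2.259 × 10⁻¹⁴ J.
p = √(2mKE) = √(2 × 1.673 × 10⁻²⁷ × 2.259 × 10⁻¹⁴) = 8.694 × 10⁻²¹ kg·m/s.
λ = h/p = 6.626 × 10⁻³⁴ / 8.694 × 10⁻²¹ = 7.62 × 10⁻¹⁴ m = 76.2 fm.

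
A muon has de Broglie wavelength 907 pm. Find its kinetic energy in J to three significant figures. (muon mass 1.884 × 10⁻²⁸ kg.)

KE = 1.42 × 10⁻²¹ J

p = h/λ = 6.626 × 10⁻³⁴ / 9.070 × 10⁻¹⁰ = 7.305 × 10⁻²⁵ kg·m/s.
KE = p²/(2m) = (7.305 × 10⁻²⁵)² / (2 × 1.884 × 10⁻²⁸) = 1.416 × 10⁻²¹ J = 1.42 × 10⁻²¹ J.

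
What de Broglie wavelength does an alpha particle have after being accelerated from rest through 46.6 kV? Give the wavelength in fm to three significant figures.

λ = 47.0 fm

KE = 2eV = 2 × 1.602 × 10⁻¹⁹ × 4.660 × 10⁴ = 1.493 × 10⁻¹⁴ J.
p = √(2mKE) = √(2 × 6.645 × 10⁻²⁷ × 1.493 × 10⁻¹⁴) = 1.409 × 10⁻²⁰ kg·m/s.
λ = h/p = 6.626 × 10⁻³⁴ / 1.409 × 10⁻²⁰ = 4.70 × 10⁻¹⁴ m = 47.0 fm.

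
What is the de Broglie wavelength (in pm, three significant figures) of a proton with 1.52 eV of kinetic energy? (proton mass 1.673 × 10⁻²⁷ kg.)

λ = 23.2 pm

KE = 1.52 eV = 2.435 × 10⁻¹⁹ J.
p = √(2mKE) = √(2 × 1.673 × 10⁻²⁷ × 2.435 × 10⁻¹⁹) = 2.854 × 10⁻²³ kg·m/s.
λ = h/p = 6.626 × 10⁻³⁴ / 2.854 × 10⁻²³ = 2.32 × 10⁻¹¹ m = 23.2 pm.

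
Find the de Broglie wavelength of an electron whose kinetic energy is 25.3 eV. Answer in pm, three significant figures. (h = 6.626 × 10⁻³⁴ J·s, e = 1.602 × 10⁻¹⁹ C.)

KE = 25.3 eV = 4.053 × 10⁻¹⁸ J.
p = √(2mKE) = √(2 × 9.109 × 10⁻³¹ × 4.053 × 10⁻¹⁸) = 2.717 × 10⁻²⁴ kg·m/s.
λ = h/p = 6.626 × 10⁻³⁴ / 2.717 × 10⁻²⁴ = 2.44 × 10⁻¹⁰ m = 244 pm.

λ = 244 pm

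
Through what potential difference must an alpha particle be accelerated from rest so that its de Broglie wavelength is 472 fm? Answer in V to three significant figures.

V = 463 V

p = h/λ = 6.626 × 10⁻³⁴ / 4.720 × 10⁻¹³ = 1.404 × 10⁻²¹ kg·m/s.
KE = p²/(2m) = 1.483 × 10⁻¹⁶ J.
V = KE/2e = 1.483 × 10⁻¹⁶ / (2 × 1.602 × 10⁻¹⁹) = 463 V.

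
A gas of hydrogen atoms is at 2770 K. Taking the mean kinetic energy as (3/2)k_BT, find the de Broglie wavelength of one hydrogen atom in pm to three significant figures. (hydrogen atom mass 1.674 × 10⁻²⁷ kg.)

λ = 47.8 pm

KE = (3/2)k_BT = 1.5 × 1.381 × 10⁻²³ × 2770 = 5.738 × 10⁻²⁰ J.
p = √(2mKE) = √(2 × 1.674 × 10⁻²⁷ × 5.738 × 10⁻²⁰) = 1.386 × 10⁻²³ kg·m/s.
λ = h/p = 4.78 × 10⁻¹¹ m = 47.8 pm.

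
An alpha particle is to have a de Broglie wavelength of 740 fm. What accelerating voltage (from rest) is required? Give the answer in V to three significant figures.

p = h/λ = 6.626 × 10⁻³⁴ / 7.400 × 10⁻¹³ = 8.954 × 10⁻²² kg·m/s.
KE = p²/(2m) = 6.033 × 10⁻¹⁷ J.
V = KE/2e = 6.033 × 10⁻¹⁷ / (2 × 1.602 × 10⁻¹⁹) = 188 V.

V = 188 V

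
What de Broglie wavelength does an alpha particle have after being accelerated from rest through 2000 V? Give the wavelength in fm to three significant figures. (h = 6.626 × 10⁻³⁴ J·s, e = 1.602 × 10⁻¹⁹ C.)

KE = 2eV = 2 × 1.602 × 10⁻¹⁹ × 2000 = 6.408 × 10⁻¹⁶ J.
p = √(2mKE) = √(2 × 6.645 × 10⁻²⁷ × 6.408 × 10⁻¹⁶) = 2.918 × 10⁻²¹ kg·m/s.
λ = h/p = 6.626 × 10⁻³⁴ / 2.918 × 10⁻²¹ = 2.27 × 10⁻¹³ m = 227 fm.

λ = 227 fm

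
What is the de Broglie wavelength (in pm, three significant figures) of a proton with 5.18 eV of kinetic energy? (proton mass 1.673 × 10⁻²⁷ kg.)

λ = 12.6 pm

KE = 5.18 eV = 8.298 × 10⁻¹⁹ J.
p = √(2mKE) = √(2 × 1.673 × 10⁻²⁷ × 8.298 × 10⁻¹⁹) = 5.269 × 10⁻²³ kg·m/s.
λ = h/p = 6.626 × 10⁻³⁴ / 5.269 × 10⁻²³ = 1.26 × 10⁻¹¹ m = 12.6 pm.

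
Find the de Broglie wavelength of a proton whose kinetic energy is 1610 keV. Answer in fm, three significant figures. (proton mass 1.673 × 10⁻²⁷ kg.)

λ = 22.6 fm

KE = 1610 keV = 2.579 × 10⁻¹³ J.
p = √(2mKE) = √(2 × 1.673 × 10⁻²⁷ × 2.579 × 10⁻¹³) = 2.938 × 10⁻²⁰ kg·m/s.
λ = h/p = 6.626 × 10⁻³⁴ / 2.938 × 10⁻²⁰ = 2.26 × 10⁻¹⁴ m = 22.6 fm.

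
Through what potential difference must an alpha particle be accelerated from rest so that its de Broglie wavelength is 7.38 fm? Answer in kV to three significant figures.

V = 1890 kV

p = h/λ = 6.626 × 10⁻³⁴ / 7.380 × 10⁻¹⁵ = 8.978 × 10⁻²⁰ kg·m/s.
KE = p²/(2m) = 6.065 × 10⁻¹³ J.
V = KE/2e = 6.065 × 10⁻¹³ / (2 × 1.602 × 10⁻¹⁹) = 1890 kV.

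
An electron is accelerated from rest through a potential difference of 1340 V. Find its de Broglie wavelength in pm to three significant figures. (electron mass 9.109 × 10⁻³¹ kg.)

λ = 33.5 pm

KE = eV = 1.602 × 10⁻¹⁹ × 1340 = 2.147 × 10⁻¹⁶ J.
p = √(2mKE) = √(2 × 9.109 × 10⁻³¹ × 2.147 × 10⁻¹⁶) = 1.978 × 10⁻²³ kg·m/s.
λ = h/p = 6.626 × 10⁻³⁴ / 1.978 × 10⁻²³ = 3.35 × 10⁻¹¹ m = 33.5 pm.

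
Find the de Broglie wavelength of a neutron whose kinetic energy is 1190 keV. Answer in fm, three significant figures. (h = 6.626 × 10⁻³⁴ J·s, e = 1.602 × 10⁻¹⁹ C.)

λ = 26.2 fm

KE = 1190 keV = 1.906 × 10⁻¹³ J.
p = √(2mKE) = √(2 × 1.675 × 10⁻²⁷ × 1.906 × 10⁻¹³) = 2.527 × 10⁻²⁰ kg·m/s.
λ = h/p = 6.626 × 10⁻³⁴ / 2.527 × 10⁻²⁰ = 2.62 × 10⁻¹⁴ m = 26.2 fm.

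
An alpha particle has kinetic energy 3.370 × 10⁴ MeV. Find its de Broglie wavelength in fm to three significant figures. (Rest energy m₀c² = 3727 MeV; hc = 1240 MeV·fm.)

Total energy E = KE + m₀c² = 3.370 × 10⁴ + 3727 = 37427 MeV.
(pc)² = E² − (m₀c²)² = (37427)² − (3727)² = 1.387 × 10⁹ MeV², so pc = 3.724 × 10⁴ MeV.
λ = hc/(pc) = 1240 MeV·fm / 3.724 × 10⁴ MeV = 0.0333 fm.

λ = 0.0333 fm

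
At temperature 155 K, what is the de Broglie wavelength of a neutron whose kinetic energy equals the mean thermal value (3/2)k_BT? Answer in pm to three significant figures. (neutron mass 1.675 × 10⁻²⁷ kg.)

KE = (3/2)k_BT = 1.5 × 1.381 × 10⁻²³ × 155 = 3.211 × 10⁻²¹ J.
p = √(2mKE) = √(2 × 1.675 × 10⁻²⁷ × 3.211 × 10⁻²¹) = 3.280 × 10⁻²⁴ kg·m/s.
λ = h/p = 2.02 × 10⁻¹⁰ m = 202 pm.

λ = 202 pm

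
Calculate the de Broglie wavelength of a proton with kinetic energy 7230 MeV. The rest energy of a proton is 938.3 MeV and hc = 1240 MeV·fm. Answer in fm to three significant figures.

λ = 0.153 fm

Total energy E = KE + m₀c² = 7230 + 938.3 = 8168.3 MeV.
(pc)² = E² − (m₀c²)² = (8168.3)² − (938.3)² = 6.584 × 10⁷ MeV², so pc = 8114 MeV.
λ = hc/(pc) = 1240 MeV·fm / 8114 MeV = 0.153 fm.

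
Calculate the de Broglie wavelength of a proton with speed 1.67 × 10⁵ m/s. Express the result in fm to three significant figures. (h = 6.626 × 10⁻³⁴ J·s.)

λ = 2370 fm

p = mv = 1.673 × 10⁻²⁷ × 1.67 × 10⁵ = 2.794 × 10⁻²² kg·m/s.
λ = h/p = 6.626 × 10⁻³⁴ / 2.794 × 10⁻²² = 2.37 × 10⁻¹² m = 2370 fm.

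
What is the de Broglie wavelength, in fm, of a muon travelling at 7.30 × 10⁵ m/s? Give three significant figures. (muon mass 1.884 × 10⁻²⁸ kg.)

λ = 4820 fm

p = mv = 1.884 × 10⁻²⁸ × 7.30 × 10⁵ = 1.375 × 10⁻²² kg·m/s.
λ = h/p = 6.626 × 10⁻³⁴ / 1.375 × 10⁻²² = 4.82 × 10⁻¹² m = 4820 fm.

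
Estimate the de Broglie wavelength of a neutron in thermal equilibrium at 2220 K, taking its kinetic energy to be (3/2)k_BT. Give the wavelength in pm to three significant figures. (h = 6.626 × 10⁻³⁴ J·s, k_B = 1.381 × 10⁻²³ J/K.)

λ = 53.4 pm

KE = (3/2)k_BT = 1.5 × 1.381 × 10⁻²³ × 2220 = 4.599 × 10⁻²⁰ J.
p = √(2mKE) = √(2 × 1.675 × 10⁻²⁷ × 4.599 × 10⁻²⁰) = 1.241 × 10⁻²³ kg·m/s.
λ = h/p = 5.34 × 10⁻¹¹ m = 53.4 pm.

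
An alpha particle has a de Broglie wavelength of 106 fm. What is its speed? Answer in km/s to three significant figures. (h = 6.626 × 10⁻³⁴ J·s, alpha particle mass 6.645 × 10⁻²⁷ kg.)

v = 941 km/s

p = h/λ = 6.626 × 10⁻³⁴ / 1.060 × 10⁻¹³ = 6.251 × 10⁻²¹ kg·m/s.
v = p/m = 6.251 × 10⁻²¹ / 6.645 × 10⁻²⁷ = 9.41 × 10⁵ m/s = 941 km/s.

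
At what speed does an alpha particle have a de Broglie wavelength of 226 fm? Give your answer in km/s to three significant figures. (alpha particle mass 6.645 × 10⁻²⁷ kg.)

p = h/λ = 6.626 × 10⁻³⁴ / 2.260 × 10⁻¹³ = 2.932 × 10⁻²¹ kg·m/s.
v = p/m = 2.932 × 10⁻²¹ / 6.645 × 10⁻²⁷ = 4.41 × 10⁵ m/s = 441 km/s.

v = 441 km/s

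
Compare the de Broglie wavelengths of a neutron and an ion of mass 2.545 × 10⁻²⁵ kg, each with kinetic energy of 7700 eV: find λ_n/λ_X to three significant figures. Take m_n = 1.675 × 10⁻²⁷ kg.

λ_n/λ_X = 12.3

At fixed KE, p = √(2mKE) so λ = h/p ∝ 1/√m.
λ_n/λ_X = √(m_X/m_n) = √(2.545 × 10⁻²⁵/1.675 × 10⁻²⁷) = √(151.9) = 12.3.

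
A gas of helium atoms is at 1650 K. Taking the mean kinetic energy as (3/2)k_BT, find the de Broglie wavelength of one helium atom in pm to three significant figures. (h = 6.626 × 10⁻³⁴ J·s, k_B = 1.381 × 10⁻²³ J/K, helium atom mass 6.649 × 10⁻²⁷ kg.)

λ = 31.1 pm

KE = (3/2)k_BT = 1.5 × 1.381 × 10⁻²³ × 1650 = 3.418 × 10⁻²⁰ J.
p = √(2mKE) = √(2 × 6.649 × 10⁻²⁷ × 3.418 × 10⁻²⁰) = 2.132 × 10⁻²³ kg·m/s.
λ = h/p = 3.11 × 10⁻¹¹ m = 31.1 pm.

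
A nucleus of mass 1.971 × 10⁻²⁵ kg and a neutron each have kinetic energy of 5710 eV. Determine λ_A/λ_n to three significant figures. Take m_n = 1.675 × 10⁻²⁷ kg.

At fixed KE, p = √(2mKE) so λ = h/p ∝ 1/√m.
λ_A/λ_n = √(m_n/m_A) = √(1.675 × 10⁻²⁷/1.971 × 10⁻²⁵) = √(8.498 × 10⁻³) = 0.0922.

λ_A/λ_n = 0.0922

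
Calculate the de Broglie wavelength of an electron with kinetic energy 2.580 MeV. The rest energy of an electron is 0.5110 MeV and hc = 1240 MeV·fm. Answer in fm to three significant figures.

λ = 407 fm

Total energy E = KE + m₀c² = 2.580 + 0.5110 = 3.0910 MeV.
(pc)² = E² − (m₀c²)² = (3.0910)² − (0.5110)² = 9.293 MeV², so pc = 3.048 MeV.
λ = hc/(pc) = 1240 MeV·fm / 3.048 MeV = 407 fm.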